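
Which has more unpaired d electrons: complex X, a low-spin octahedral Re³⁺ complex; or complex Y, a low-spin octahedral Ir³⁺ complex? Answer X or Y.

X: Re is in group 7, so Re³⁺ is d⁴ (7 − 3 = 4); t₂g⁴ eg⁰ → 2 unpaired.
Y: Group 9 minus oxidation state +3 gives a d⁶ configuration for Ir³⁺; t₂g⁶ eg⁰ → 0 unpaired.
So X has more unpaired electrons.

X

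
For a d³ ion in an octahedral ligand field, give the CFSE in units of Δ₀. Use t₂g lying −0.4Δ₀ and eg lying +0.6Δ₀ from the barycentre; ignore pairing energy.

-1.2 Δ₀

For octahedral d³ the high- and low-spin configurations coincide.
Configuration: t₂g³ eg⁰.
CFSE = 3(-0.4Δ₀) + 0(0.6Δ₀) = -1.2Δ₀ + 0.0Δ₀ = -1.2Δ₀.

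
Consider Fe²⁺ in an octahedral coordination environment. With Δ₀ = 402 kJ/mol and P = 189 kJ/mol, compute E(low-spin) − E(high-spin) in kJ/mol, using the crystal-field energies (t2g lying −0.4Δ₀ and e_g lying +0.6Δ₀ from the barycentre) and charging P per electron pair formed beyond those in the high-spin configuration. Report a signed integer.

Group 8 minus oxidation state +2 gives a d⁶ configuration for Fe²⁺.
In the high-spin limit (t2g^4 e_g^2) the orbital term is -0.4Δ₀ = -161 kJ/mol, with no excess pairing.
Low-spin t2g^6 e_g^0 gives -2.4Δ₀ = -965 kJ/mol, but forming 2 extra pairs costs 2P = 378 kJ/mol, so E(LS) = -965 + 378 = -587 kJ/mol.
E(LS) − E(HS) = -587 − (-161) = -426 kJ/mol.

-426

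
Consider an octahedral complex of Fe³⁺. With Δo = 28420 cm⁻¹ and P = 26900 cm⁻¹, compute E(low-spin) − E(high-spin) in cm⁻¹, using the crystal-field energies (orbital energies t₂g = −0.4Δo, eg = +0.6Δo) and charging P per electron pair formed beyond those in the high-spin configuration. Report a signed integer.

Fe is in group 8, so Fe³⁺ is d⁵ (8 − 3 = 5).
High-spin d⁵ fills as t₂g³ eg² with CFSE 3(−0.4) + 2(+0.6) = 0.0Δo = 0 cm⁻¹.
Low-spin t₂g⁵ eg⁰ gives -2.0Δo = -56840 cm⁻¹, but forming 2 extra pairs costs 2P = 53800 cm⁻¹, so E(LS) = -56840 + 53800 = -3040 cm⁻¹.
Thus E(LS) − E(HS) = -3040 cm⁻¹.

-3040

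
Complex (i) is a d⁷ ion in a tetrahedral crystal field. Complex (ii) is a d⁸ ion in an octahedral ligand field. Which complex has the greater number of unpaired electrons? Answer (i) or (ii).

(i)

(i): Tetrahedral splitting is small, so the complex is high-spin; e⁴ t₂³ → 3 unpaired.
(ii): t₂g⁶ eg² → 2 unpaired.
So (i) has more unpaired electrons.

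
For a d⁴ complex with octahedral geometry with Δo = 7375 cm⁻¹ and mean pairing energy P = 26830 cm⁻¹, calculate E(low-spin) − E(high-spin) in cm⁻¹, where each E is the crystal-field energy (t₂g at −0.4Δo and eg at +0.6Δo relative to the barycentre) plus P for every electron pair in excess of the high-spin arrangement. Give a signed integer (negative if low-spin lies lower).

In the high-spin limit (t₂g³ eg¹) the orbital term is -0.6Δo = -4425 cm⁻¹, with no excess pairing.
Low-spin t₂g⁴ eg⁰ gives -1.6Δo = -11800 cm⁻¹, but forming 1 extra pair costs 1P = 26830 cm⁻¹, so E(LS) = -11800 + 26830 = 15030 cm⁻¹.
E(LS) − E(HS) = 15030 − (-4425) = 19455 cm⁻¹.

19455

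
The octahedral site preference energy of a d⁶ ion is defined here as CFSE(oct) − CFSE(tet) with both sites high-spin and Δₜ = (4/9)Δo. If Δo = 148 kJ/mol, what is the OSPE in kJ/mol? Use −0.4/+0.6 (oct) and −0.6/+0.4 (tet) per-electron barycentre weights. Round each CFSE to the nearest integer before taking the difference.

-20

Octahedral high-spin t₂g⁴ eg²: CFSE = -0.4 × 148 = -59 kJ/mol.
Tetrahedral e³ t₂³ gives -0.6Δₜ = -0.6 × (4/9) × 148 = -39 kJ/mol.
OSPE = CFSE(oct) − CFSE(tet) = -59 − (-39) = -20 kJ/mol.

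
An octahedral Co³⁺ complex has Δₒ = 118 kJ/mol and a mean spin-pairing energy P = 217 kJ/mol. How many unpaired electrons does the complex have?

4

Co sits in group 9; removing 3 electrons leaves Co³⁺ with 9 − 3 = 6 d electrons.
Since Δₒ = 118 kJ/mol < P = 217 kJ/mol, the complex adopts the high-spin configuration.
That gives t₂g⁴ eg².
Unpaired electrons: 4.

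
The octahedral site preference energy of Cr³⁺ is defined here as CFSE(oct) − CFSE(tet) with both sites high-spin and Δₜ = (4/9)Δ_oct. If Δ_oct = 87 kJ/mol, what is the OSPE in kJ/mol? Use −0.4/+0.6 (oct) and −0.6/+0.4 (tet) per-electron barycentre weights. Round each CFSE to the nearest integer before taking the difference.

Cr³⁺: group 6, so d-count = 6 − 3 = 3.
Octahedral (high-spin): t₂g³ eg⁰, CFSE = 3(−0.4) + 0(+0.6) = -1.2Δ_oct = -1.2 × 87 = -104 kJ/mol.
Tetrahedral: e² t₂¹, CFSE = 2(−0.6) + 1(+0.4) = -0.8Δₜ = -0.8 × (4/9) × 87 = -31 kJ/mol.
OSPE = -104 − (-31) = -73 kJ/mol.

-73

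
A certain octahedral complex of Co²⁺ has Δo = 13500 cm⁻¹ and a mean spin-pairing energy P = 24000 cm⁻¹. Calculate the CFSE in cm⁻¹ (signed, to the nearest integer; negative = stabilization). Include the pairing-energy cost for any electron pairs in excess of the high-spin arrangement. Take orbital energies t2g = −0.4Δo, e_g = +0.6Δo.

-10800

Co is in group 9, so Co²⁺ is d⁷ (9 − 2 = 7).
Since Δo = 13500 cm⁻¹ < P = 24000 cm⁻¹, the complex adopts the high-spin configuration.
Filling d⁷ accordingly: t2g^5 e_g^2.
Orbital CFSE = -0.8Δo = -0.8 × 13500 = -10800 cm⁻¹.
High-spin has no excess pairs, so no pairing correction applies.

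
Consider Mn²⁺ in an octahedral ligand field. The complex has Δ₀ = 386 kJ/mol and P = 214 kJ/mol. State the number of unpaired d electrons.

1

Mn is in group 7, so Mn²⁺ is d⁵ (7 − 2 = 5).
Since Δ₀ = 386 kJ/mol > P = 214 kJ/mol, the complex adopts the low-spin configuration.
Configuration: t₂g⁵ eg⁰.
Unpaired electrons: 1.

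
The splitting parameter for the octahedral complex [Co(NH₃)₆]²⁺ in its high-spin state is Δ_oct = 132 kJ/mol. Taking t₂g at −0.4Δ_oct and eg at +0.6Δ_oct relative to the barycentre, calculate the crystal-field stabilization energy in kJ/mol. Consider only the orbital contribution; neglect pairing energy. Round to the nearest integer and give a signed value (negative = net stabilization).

-106

NH₃ is neutral, so the +2 overall charge sits on Co: oxidation state +2.
Group 9 minus oxidation state +2 gives a d⁷ configuration for Co²⁺.
The d⁷ electrons fill as t₂g⁵ eg².
The orbital stabilization is -0.8Δ_oct = -0.8 × 132 = -106 kJ/mol.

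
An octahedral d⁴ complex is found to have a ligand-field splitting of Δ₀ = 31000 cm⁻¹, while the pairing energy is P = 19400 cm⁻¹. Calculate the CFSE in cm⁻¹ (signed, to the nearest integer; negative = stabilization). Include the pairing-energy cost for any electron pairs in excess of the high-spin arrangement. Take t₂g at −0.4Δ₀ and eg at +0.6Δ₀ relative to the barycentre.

-30200

Δ₀ > P, so pairing is preferred: the ground state is low-spin.
Filling d⁴ accordingly: t₂g⁴ eg⁰.
Orbital CFSE = -1.6Δ₀ = -1.6 × 31000 = -49600 cm⁻¹.
Excess pairs vs high-spin: 1 − 0 = 1; pairing cost = +19400 cm⁻¹.
Net CFSE = -49600 + 19400 = -30200 cm⁻¹.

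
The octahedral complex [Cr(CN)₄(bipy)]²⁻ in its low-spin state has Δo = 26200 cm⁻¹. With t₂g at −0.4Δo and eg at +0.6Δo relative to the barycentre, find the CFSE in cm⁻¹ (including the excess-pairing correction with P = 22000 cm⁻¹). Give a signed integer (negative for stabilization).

Ligand charges: 4×(-1) from CN⁻ and 1×(+0) from bipy sum to -4; with overall charge -2, Cr is +2.
Cr is in group 6, so Cr²⁺ is d⁴ (6 − 2 = 4).
Configuration: t₂g⁴ eg⁰.
Orbital CFSE = 4(-0.4) + 0(0.6) = -1.6Δo = -1.6 × 26200 = -41920 cm⁻¹.
Pairing penalty: 1 pair vs 0 in the high-spin reference → 1 extra × P = 22000 cm⁻¹.
Combining: -41920 + 22000 = -19920 cm⁻¹.

-19920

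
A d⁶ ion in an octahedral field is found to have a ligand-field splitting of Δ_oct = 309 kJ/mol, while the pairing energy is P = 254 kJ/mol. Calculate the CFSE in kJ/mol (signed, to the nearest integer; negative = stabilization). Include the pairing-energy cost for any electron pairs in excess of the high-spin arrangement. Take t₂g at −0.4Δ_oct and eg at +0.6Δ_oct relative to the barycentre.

-234

With Δ_oct > P the complex is low-spin.
Filling d⁶ accordingly: t₂g⁶ eg⁰.
Orbital CFSE = -2.4Δ_oct = -2.4 × 309 = -742 kJ/mol.
Excess pairs vs high-spin: 3 − 1 = 2; pairing cost = +508 kJ/mol.
Net CFSE = -742 + 508 = -234 kJ/mol.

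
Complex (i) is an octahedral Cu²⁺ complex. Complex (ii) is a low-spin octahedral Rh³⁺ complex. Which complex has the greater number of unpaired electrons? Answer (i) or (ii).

(i): Cu sits in group 11; removing 2 electrons leaves Cu²⁺ with 11 − 2 = 9 d electrons; For octahedral d⁹ the high- and low-spin configurations coincide; t2g^6 e_g^3 → 1 unpaired.
(ii): Group 9 minus oxidation state +3 gives a d⁶ configuration for Rh³⁺; t2g^6 e_g^0 → 0 unpaired.
So (i) has more unpaired electrons.

(i)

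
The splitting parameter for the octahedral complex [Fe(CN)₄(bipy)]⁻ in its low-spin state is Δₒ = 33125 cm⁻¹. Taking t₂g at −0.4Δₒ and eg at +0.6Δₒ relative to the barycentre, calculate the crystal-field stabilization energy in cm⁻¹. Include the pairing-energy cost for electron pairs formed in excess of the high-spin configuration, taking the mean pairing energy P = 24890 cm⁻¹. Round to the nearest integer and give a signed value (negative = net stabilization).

Ligand charges: 4×(-1) from CN⁻ and 1×(+0) from bipy sum to -4; with overall charge -1, Fe is +3.
Fe sits in group 8; removing 3 electrons leaves Fe³⁺ with 8 − 3 = 5 d electrons.
Electron filling gives t₂g⁵ eg⁰.
CFSE(orbital) = 5×(-0.4Δₒ) + 0×(0.6Δₒ) = -2.0Δₒ; with Δₒ = 33125 cm⁻¹ that is -66250 cm⁻¹.
High-spin d⁵ would be t₂g³ eg² with 0 pairs; low-spin has 2, so 2 excess pairs cost +2P = +49780 cm⁻¹.
Net CFSE = -66250 + 49780 = -16470 cm⁻¹.

-16470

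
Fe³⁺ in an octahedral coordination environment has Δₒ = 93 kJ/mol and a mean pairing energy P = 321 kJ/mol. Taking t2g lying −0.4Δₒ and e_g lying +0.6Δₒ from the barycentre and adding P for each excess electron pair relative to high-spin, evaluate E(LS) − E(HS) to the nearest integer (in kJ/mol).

456

Fe sits in group 8; removing 3 electrons leaves Fe³⁺ with 8 − 3 = 5 d electrons.
High-spin: t2g^3 e_g^2, CFSE = 0.0Δₒ = 0 kJ/mol.
Low-spin: t2g^5 e_g^0, orbital CFSE = -2.0Δₒ = -186 kJ/mol; plus 2 excess pairs × P = +642 kJ/mol; total 456 kJ/mol.
The difference is 456 − (0) = 456 kJ/mol, so high-spin lies lower.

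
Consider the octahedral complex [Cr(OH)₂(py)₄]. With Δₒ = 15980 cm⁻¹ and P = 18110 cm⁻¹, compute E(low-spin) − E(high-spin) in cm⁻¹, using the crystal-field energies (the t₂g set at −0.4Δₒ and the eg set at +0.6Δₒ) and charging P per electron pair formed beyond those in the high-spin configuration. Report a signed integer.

2130

Ligand charges: 2×(-1) from OH⁻ and 4×(+0) from py sum to -2; with overall charge +0, Cr is +2.
Cr²⁺: group 6, so d-count = 6 − 2 = 4.
High-spin: t₂g³ eg¹, CFSE = -0.6Δₒ = -9588 cm⁻¹.
Low-spin t₂g⁴ eg⁰ gives -1.6Δₒ = -25568 cm⁻¹, but forming 1 extra pair costs 1P = 18110 cm⁻¹, so E(LS) = -25568 + 18110 = -7458 cm⁻¹.
E(LS) − E(HS) = -7458 − (-9588) = 2130 cm⁻¹.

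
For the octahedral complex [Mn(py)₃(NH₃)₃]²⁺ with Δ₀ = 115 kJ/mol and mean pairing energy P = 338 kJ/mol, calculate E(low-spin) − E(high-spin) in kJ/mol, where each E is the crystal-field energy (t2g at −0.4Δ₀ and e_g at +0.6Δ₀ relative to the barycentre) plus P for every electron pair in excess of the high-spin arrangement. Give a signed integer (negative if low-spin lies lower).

446

Ligand charges: 3×(+0) from py and 3×(+0) from NH₃ sum to +0; with overall charge +2, Mn is +2.
Mn is in group 7, so Mn²⁺ is d⁵ (7 − 2 = 5).
High-spin d⁵ fills as t2g^3 e_g^2 with CFSE 3(−0.4) + 2(+0.6) = 0.0Δ₀ = 0 kJ/mol.
For low-spin the configuration is t2g^5 e_g^0: orbital energy -2.0 × 115 = -230 kJ/mol, and 2 additional pairs relative to high-spin add 676 kJ/mol, giving 446 kJ/mol.
The difference is 446 − (0) = 446 kJ/mol, so high-spin lies lower.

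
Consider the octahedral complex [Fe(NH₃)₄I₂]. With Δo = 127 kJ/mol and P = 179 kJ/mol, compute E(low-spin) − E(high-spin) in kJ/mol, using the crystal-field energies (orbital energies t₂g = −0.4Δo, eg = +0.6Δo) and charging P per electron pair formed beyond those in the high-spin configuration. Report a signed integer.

Ligand charges: 4×(+0) from NH₃ and 2×(-1) from I⁻ sum to -2; with overall charge +0, Fe is +2.
Group 8 minus oxidation state +2 gives a d⁶ configuration for Fe²⁺.
In the high-spin limit (t₂g⁴ eg²) the orbital term is -0.4Δo = -51 kJ/mol, with no excess pairing.
Low-spin: t₂g⁶ eg⁰, orbital CFSE = -2.4Δo = -305 kJ/mol; plus 2 excess pairs × P = +358 kJ/mol; total 53 kJ/mol.
Thus E(LS) − E(HS) = 104 kJ/mol.

104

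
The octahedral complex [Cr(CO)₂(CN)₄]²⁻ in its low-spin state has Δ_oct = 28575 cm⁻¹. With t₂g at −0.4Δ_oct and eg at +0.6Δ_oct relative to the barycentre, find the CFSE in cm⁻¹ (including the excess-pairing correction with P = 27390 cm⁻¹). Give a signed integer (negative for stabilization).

Ligand charges: 2×(+0) from CO and 4×(-1) from CN⁻ sum to -4; with overall charge -2, Cr is +2.
Cr sits in group 6; removing 2 electrons leaves Cr²⁺ with 6 − 2 = 4 d electrons.
The d⁴ electrons fill as t₂g⁴ eg⁰.
CFSE(orbital) = 4×(-0.4Δ_oct) + 0×(0.6Δ_oct) = -1.6Δ_oct; with Δ_oct = 28575 cm⁻¹ that is -45720 cm⁻¹.
High-spin d⁴ would be t₂g³ eg¹ with 0 pairs; low-spin has 1, so 1 excess pair costs +1P = +27390 cm⁻¹.
Net CFSE = -45720 + 27390 = -18330 cm⁻¹.

-18330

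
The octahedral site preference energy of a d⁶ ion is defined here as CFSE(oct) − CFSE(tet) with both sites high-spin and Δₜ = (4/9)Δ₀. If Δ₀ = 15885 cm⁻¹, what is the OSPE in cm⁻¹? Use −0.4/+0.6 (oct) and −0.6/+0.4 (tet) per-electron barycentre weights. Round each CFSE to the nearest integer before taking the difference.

In an octahedral site d⁶ (HS) is t₂g⁴ eg², giving CFSE(oct) = -0.4Δ₀ = -6354 cm⁻¹.
Tetrahedral: e³ t₂³, CFSE = 3(−0.6) + 3(+0.4) = -0.6Δₜ = -0.6 × (4/9) × 15885 = -4236 cm⁻¹.
Subtracting, OSPE = -6354 − (-4236) = -2118 cm⁻¹.

-2118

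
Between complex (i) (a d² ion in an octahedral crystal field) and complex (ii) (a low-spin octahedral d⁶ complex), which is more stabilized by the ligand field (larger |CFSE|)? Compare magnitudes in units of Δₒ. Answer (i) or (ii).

(ii)

(i): For octahedral d² the high- and low-spin configurations coincide; t₂g² eg⁰, CFSE = -0.8Δₒ.
(ii): t2g^6 e_g^0, CFSE = -2.4Δₒ.
So (ii) has the larger |CFSE|.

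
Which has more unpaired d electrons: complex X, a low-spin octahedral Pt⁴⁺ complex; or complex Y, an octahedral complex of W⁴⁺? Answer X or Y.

X: Pt⁴⁺: group 10, so d-count = 10 − 4 = 6; t2g^6 e_g^0 → 0 unpaired.
Y: Group 6 minus oxidation state +4 gives a d² configuration for W⁴⁺; t₂g² eg⁰ → 2 unpaired.
So Y has more unpaired electrons.

Y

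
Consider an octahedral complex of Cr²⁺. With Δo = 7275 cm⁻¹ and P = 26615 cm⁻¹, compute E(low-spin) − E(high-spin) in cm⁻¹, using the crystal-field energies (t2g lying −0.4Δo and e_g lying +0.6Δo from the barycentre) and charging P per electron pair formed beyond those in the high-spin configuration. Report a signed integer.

Cr²⁺: group 6, so d-count = 6 − 2 = 4.
High-spin d⁴ fills as t2g^3 e_g^1 with CFSE 3(−0.4) + 1(+0.6) = -0.6Δo = -4365 cm⁻¹.
For low-spin the configuration is t2g^4 e_g^0: orbital energy -1.6 × 7275 = -11640 cm⁻¹, and 1 additional pair relative to high-spin adds 26615 cm⁻¹, giving 14975 cm⁻¹.
E(LS) − E(HS) = 14975 − (-4365) = 19340 cm⁻¹.

19340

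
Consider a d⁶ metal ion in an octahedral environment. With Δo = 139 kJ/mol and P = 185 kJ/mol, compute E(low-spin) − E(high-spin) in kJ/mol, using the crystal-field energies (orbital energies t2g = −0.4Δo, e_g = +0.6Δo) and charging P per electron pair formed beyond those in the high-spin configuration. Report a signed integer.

High-spin: t2g^4 e_g^2, CFSE = -0.4Δo = -56 kJ/mol.
Low-spin t2g^6 e_g^0 gives -2.4Δo = -334 kJ/mol, but forming 2 extra pairs costs 2P = 370 kJ/mol, so E(LS) = -334 + 370 = 36 kJ/mol.
The difference is 36 − (-56) = 92 kJ/mol, so high-spin lies lower.

92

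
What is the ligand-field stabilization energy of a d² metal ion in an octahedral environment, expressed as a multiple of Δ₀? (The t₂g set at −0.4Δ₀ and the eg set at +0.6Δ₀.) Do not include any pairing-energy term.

For octahedral d² the high- and low-spin configurations coincide.
Configuration: t₂g² eg⁰.
CFSE = 2(-0.4Δ₀) + 0(0.6Δ₀) = -0.8Δ₀ + 0.0Δ₀ = -0.8Δ₀.

-0.8 Δ₀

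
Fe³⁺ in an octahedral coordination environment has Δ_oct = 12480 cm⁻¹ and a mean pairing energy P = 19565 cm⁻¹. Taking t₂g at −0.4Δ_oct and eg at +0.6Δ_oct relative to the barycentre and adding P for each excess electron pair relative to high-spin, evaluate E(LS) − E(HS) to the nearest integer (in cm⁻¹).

14170

Fe³⁺: group 8, so d-count = 8 − 3 = 5.
High-spin: t₂g³ eg², CFSE = 0.0Δ_oct = 0 cm⁻¹.
Low-spin t₂g⁵ eg⁰ gives -2.0Δ_oct = -24960 cm⁻¹, but forming 2 extra pairs costs 2P = 39130 cm⁻¹, so E(LS) = -24960 + 39130 = 14170 cm⁻¹.
Thus E(LS) − E(HS) = 14170 cm⁻¹.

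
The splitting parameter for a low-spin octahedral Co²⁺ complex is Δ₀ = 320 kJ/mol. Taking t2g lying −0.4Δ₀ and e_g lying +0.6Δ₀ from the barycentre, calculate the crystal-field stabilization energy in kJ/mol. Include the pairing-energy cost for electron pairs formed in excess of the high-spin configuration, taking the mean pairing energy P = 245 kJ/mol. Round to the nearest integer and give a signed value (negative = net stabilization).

-331

Co²⁺: group 9, so d-count = 9 − 2 = 7.
Electron filling gives t2g^6 e_g^1.
The orbital stabilization is -1.8Δ₀ = -1.8 × 320 = -576 kJ/mol.
Relative to high-spin t2g^5 e_g^2 (2 paired), the low-spin configuration has 1 additional pair, contributing +1 × 245 = +245 kJ/mol.
Net CFSE = -576 + 245 = -331 kJ/mol.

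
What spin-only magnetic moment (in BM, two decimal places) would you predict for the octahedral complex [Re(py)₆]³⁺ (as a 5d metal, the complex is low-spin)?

py is neutral, so the +3 overall charge sits on Re: oxidation state +3.
Re is in group 7, so Re³⁺ is d⁴ (7 − 3 = 4).
Configuration: t₂g⁴ eg⁰ → 2 unpaired electrons.
μ(spin-only) = √[2(2+2)] = √8 ≈ 2.83 BM.

2.83 BM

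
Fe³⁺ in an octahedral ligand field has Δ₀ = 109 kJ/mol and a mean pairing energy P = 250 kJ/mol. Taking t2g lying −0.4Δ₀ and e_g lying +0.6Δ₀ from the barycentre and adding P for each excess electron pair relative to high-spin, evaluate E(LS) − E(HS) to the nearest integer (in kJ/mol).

282

Fe sits in group 8; removing 3 electrons leaves Fe³⁺ with 8 − 3 = 5 d electrons.
In the high-spin limit (t2g^3 e_g^2) the orbital term is 0.0Δ₀ = 0 kJ/mol, with no excess pairing.
For low-spin the configuration is t2g^5 e_g^0: orbital energy -2.0 × 109 = -218 kJ/mol, and 2 additional pairs relative to high-spin add 500 kJ/mol, giving 282 kJ/mol.
E(LS) − E(HS) = 282 − (0) = 282 kJ/mol.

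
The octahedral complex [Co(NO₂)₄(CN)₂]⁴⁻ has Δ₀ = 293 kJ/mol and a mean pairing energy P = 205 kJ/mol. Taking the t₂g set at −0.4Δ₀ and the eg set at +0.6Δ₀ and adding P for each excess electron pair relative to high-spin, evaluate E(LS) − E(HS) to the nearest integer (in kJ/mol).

-88

Ligand charges: 4×(-1) from NO₂⁻ and 2×(-1) from CN⁻ sum to -6; with overall charge -4, Co is +2.
Co is in group 9, so Co²⁺ is d⁷ (9 − 2 = 7).
High-spin d⁷ fills as t₂g⁵ eg² with CFSE 5(−0.4) + 2(+0.6) = -0.8Δ₀ = -234 kJ/mol.
Low-spin t₂g⁶ eg¹ gives -1.8Δ₀ = -527 kJ/mol, but forming 1 extra pair costs 1P = 205 kJ/mol, so E(LS) = -527 + 205 = -322 kJ/mol.
The difference is -322 − (-234) = -88 kJ/mol, so low-spin lies lower.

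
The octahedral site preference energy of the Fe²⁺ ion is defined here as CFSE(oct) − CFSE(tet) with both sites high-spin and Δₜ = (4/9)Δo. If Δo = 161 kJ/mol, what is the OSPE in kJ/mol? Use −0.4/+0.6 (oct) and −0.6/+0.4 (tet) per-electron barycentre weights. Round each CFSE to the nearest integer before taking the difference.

Fe²⁺: group 8, so d-count = 8 − 2 = 6.
In an octahedral site d⁶ (HS) is t₂g⁴ eg², giving CFSE(oct) = -0.4Δo = -64 kJ/mol.
Tetrahedral e³ t₂³ gives -0.6Δₜ = -0.6 × (4/9) × 161 = -43 kJ/mol.
OSPE = -64 − (-43) = -21 kJ/mol.

-21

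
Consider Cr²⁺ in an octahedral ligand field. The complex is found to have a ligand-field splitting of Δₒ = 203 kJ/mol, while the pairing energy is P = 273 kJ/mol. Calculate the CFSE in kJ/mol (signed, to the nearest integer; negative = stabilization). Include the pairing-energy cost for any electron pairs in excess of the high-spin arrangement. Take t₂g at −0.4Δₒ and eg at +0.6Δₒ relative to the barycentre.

-122

Cr sits in group 6; removing 2 electrons leaves Cr²⁺ with 6 − 2 = 4 d electrons.
With Δₒ < P the complex is high-spin.
That gives t₂g³ eg¹.
Orbital CFSE = -0.6Δₒ = -0.6 × 203 = -122 kJ/mol.
High-spin has no excess pairs, so no pairing correction applies.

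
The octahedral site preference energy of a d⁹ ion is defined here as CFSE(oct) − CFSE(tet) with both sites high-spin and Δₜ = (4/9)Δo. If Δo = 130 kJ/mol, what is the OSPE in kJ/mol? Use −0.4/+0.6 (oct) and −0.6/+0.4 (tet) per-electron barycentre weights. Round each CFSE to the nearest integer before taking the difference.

-55

Octahedral (high-spin): t₂g⁶ eg³, CFSE = 6(−0.4) + 3(+0.6) = -0.6Δo = -0.6 × 130 = -78 kJ/mol.
In a tetrahedral site the filling is e⁴ t₂⁵: CFSE(tet) = -0.4Δₜ = -0.4 × (4/9)(130) = -23 kJ/mol.
OSPE = CFSE(oct) − CFSE(tet) = -78 − (-23) = -55 kJ/mol.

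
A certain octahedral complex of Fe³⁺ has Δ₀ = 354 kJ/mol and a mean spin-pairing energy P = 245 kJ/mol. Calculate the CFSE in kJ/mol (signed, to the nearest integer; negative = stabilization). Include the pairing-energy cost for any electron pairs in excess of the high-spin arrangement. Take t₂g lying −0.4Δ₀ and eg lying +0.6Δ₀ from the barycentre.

Fe is in group 8, so Fe³⁺ is d⁵ (8 − 3 = 5).
Since Δ₀ = 354 kJ/mol > P = 245 kJ/mol, the complex adopts the low-spin configuration.
Configuration: t₂g⁵ eg⁰.
Orbital CFSE = -2.0Δ₀ = -2.0 × 354 = -708 kJ/mol.
Excess pairs vs high-spin: 2 − 0 = 2; pairing cost = +490 kJ/mol.
Net CFSE = -708 + 490 = -218 kJ/mol.

-218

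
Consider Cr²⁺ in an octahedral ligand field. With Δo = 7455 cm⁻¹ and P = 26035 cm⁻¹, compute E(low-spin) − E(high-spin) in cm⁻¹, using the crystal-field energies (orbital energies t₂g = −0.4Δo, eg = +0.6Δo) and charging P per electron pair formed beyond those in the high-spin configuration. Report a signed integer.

18580

Group 6 minus oxidation state +2 gives a d⁴ configuration for Cr²⁺.
In the high-spin limit (t₂g³ eg¹) the orbital term is -0.6Δo = -4473 cm⁻¹, with no excess pairing.
Low-spin: t₂g⁴ eg⁰, orbital CFSE = -1.6Δo = -11928 cm⁻¹; plus 1 excess pair × P = +26035 cm⁻¹; total 14107 cm⁻¹.
Thus E(LS) − E(HS) = 18580 cm⁻¹.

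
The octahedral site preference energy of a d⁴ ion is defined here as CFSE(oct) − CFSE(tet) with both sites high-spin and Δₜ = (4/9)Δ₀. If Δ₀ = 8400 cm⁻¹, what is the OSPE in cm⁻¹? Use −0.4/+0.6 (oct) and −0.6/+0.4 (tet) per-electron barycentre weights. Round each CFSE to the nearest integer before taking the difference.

Octahedral (high-spin): t2g^3 e_g^1, CFSE = 3(−0.4) + 1(+0.6) = -0.6Δ₀ = -0.6 × 8400 = -5040 cm⁻¹.
In a tetrahedral site the filling is e^2 t2^2: CFSE(tet) = -0.4Δₜ = -0.4 × (4/9)(8400) = -1493 cm⁻¹.
Subtracting, OSPE = -5040 − (-1493) = -3547 cm⁻¹.

-3547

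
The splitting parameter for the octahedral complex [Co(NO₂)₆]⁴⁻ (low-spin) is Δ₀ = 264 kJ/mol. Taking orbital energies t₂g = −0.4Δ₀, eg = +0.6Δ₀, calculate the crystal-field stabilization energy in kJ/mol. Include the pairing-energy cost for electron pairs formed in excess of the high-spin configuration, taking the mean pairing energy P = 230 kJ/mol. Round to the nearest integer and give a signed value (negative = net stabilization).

Each NO₂⁻ contributes -1; 6 × (-1) = -6. With overall charge -4, Co is in the +2 oxidation state.
Co sits in group 9; removing 2 electrons leaves Co²⁺ with 9 − 2 = 7 d electrons.
Electron filling gives t₂g⁶ eg¹.
Orbital CFSE = 6(-0.4) + 1(0.6) = -1.8Δ₀ = -1.8 × 264 = -475 kJ/mol.
High-spin d⁷ would be t₂g⁵ eg² with 2 pairs; low-spin has 3, so 1 excess pair costs +1P = +230 kJ/mol.
Combining: -475 + 230 = -245 kJ/mol.

-245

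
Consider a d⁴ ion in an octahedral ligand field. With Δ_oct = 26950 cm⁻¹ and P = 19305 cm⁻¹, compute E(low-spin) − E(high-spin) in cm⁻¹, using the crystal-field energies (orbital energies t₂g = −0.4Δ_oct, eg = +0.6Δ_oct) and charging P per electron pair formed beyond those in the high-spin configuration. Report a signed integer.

High-spin: t₂g³ eg¹, CFSE = -0.6Δ_oct = -16170 cm⁻¹.
For low-spin the configuration is t₂g⁴ eg⁰: orbital energy -1.6 × 26950 = -43120 cm⁻¹, and 1 additional pair relative to high-spin adds 19305 cm⁻¹, giving -23815 cm⁻¹.
The difference is -23815 − (-16170) = -7645 cm⁻¹, so low-spin lies lower.

-7645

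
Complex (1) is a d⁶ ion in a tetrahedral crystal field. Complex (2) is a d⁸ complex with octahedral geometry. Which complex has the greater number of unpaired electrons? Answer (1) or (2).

(1): Tetrahedral splitting is small, so the complex is high-spin; e^3 t2^3 → 4 unpaired.
(2): t2g^6 e_g^2 → 2 unpaired.
So (1) has more unpaired electrons.

(1)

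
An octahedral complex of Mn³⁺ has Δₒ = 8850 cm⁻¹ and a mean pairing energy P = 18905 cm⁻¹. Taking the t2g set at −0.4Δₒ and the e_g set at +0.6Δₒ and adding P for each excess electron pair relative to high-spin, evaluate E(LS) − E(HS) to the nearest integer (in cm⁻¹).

Mn³⁺: group 7, so d-count = 7 − 3 = 4.
In the high-spin limit (t2g^3 e_g^1) the orbital term is -0.6Δₒ = -5310 cm⁻¹, with no excess pairing.
Low-spin t2g^4 e_g^0 gives -1.6Δₒ = -14160 cm⁻¹, but forming 1 extra pair costs 1P = 18905 cm⁻¹, so E(LS) = -14160 + 18905 = 4745 cm⁻¹.
E(LS) − E(HS) = 4745 − (-5310) = 10055 cm⁻¹.

10055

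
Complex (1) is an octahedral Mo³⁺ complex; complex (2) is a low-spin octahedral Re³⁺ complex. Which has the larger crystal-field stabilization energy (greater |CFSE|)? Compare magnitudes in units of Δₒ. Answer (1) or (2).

(1): Group 6 minus oxidation state +3 gives a d³ configuration for Mo³⁺; t2g^3 e_g^0, CFSE = -1.2Δₒ.
(2): Re is in group 7, so Re³⁺ is d⁴ (7 − 3 = 4); t2g^4 e_g^0, CFSE = -1.6Δₒ.
So (2) has the larger |CFSE|.

(2)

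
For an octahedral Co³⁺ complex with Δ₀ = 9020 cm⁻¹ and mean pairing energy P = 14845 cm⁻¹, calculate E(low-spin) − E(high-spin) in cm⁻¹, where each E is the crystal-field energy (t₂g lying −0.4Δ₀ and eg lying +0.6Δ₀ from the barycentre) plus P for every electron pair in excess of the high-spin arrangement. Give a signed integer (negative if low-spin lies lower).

11650

Co sits in group 9; removing 3 electrons leaves Co³⁺ with 9 − 3 = 6 d electrons.
High-spin d⁶ fills as t₂g⁴ eg² with CFSE 4(−0.4) + 2(+0.6) = -0.4Δ₀ = -3608 cm⁻¹.
For low-spin the configuration is t₂g⁶ eg⁰: orbital energy -2.4 × 9020 = -21648 cm⁻¹, and 2 additional pairs relative to high-spin add 29690 cm⁻¹, giving 8042 cm⁻¹.
The difference is 8042 − (-3608) = 11650 cm⁻¹, so high-spin lies lower.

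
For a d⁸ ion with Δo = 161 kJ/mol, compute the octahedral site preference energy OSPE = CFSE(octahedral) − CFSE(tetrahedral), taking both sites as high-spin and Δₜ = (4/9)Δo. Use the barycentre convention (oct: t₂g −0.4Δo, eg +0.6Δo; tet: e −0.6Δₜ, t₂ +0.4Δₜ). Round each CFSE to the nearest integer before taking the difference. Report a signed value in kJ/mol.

Octahedral high-spin t2g^6 e_g^2: CFSE = -1.2 × 161 = -193 kJ/mol.
Tetrahedral e^4 t2^4 gives -0.8Δₜ = -0.8 × (4/9) × 161 = -57 kJ/mol.
OSPE = CFSE(oct) − CFSE(tet) = -193 − (-57) = -136 kJ/mol.

-136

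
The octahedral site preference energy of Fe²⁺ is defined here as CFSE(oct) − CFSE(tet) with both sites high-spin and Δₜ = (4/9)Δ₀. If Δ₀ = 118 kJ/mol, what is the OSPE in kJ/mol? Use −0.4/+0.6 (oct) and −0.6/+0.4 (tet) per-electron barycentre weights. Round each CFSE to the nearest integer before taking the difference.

Group 8 minus oxidation state +2 gives a d⁶ configuration for Fe²⁺.
Octahedral high-spin t2g^4 e_g^2: CFSE = -0.4 × 118 = -47 kJ/mol.
Tetrahedral: e^3 t2^3, CFSE = 3(−0.6) + 3(+0.4) = -0.6Δₜ = -0.6 × (4/9) × 118 = -31 kJ/mol.
OSPE = -47 − (-31) = -16 kJ/mol.

-16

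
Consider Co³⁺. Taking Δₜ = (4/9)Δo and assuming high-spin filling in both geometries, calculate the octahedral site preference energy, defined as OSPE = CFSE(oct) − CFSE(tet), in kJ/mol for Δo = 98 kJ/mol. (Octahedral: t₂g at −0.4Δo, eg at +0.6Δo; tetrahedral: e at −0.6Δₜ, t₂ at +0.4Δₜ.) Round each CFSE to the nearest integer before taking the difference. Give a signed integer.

Co³⁺: group 9, so d-count = 9 − 3 = 6.
In an octahedral site d⁶ (HS) is t₂g⁴ eg², giving CFSE(oct) = -0.4Δo = -39 kJ/mol.
Tetrahedral: e³ t₂³, CFSE = 3(−0.6) + 3(+0.4) = -0.6Δₜ = -0.6 × (4/9) × 98 = -26 kJ/mol.
Subtracting, OSPE = -39 − (-26) = -13 kJ/mol.

-13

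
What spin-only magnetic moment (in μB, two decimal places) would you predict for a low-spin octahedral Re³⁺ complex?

Re is in group 7, so Re³⁺ is d⁴ (7 − 3 = 4).
Configuration: t2g^4 e_g^0 → 2 unpaired electrons.
μ(spin-only) = √[2(2+2)] = √8 ≈ 2.83 μB.

2.83 μB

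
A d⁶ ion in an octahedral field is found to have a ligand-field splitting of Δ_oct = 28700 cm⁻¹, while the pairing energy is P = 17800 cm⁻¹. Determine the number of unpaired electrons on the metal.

Since Δ_oct = 28700 cm⁻¹ > P = 17800 cm⁻¹, the complex adopts the low-spin configuration.
Filling d⁶ accordingly: t₂g⁶ eg⁰.
Unpaired electrons: 0.

0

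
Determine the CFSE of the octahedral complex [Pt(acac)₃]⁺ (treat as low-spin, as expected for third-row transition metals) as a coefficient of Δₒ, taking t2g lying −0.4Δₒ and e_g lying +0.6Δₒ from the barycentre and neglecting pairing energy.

-2.4 Δₒ

Each acac⁻ contributes -1; 3 × (-1) = -3. With overall charge +1, Pt is in the +4 oxidation state.
Group 10 minus oxidation state +4 gives a d⁶ configuration for Pt⁴⁺.
Configuration: t2g^6 e_g^0.
CFSE = 6(-0.4Δₒ) + 0(0.6Δₒ) = -2.4Δₒ + 0.0Δₒ = -2.4Δₒ.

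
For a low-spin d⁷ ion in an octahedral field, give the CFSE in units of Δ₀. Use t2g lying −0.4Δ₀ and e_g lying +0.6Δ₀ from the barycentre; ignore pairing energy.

Configuration: t2g^6 e_g^1.
CFSE = 6(-0.4Δ₀) + 1(0.6Δ₀) = -2.4Δ₀ + 0.6Δ₀ = -1.8Δ₀.

-1.8 Δ₀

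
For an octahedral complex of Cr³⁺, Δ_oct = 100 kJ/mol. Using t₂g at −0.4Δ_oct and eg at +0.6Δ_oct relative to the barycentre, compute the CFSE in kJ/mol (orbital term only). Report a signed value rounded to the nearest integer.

Cr is in group 6, so Cr³⁺ is d³ (6 − 3 = 3).
The d³ electrons fill as t₂g³ eg⁰.
CFSE(orbital) = 3×(-0.4Δ_oct) + 0×(0.6Δ_oct) = -1.2Δ_oct; with Δ_oct = 100 kJ/mol that is -120 kJ/mol.

-120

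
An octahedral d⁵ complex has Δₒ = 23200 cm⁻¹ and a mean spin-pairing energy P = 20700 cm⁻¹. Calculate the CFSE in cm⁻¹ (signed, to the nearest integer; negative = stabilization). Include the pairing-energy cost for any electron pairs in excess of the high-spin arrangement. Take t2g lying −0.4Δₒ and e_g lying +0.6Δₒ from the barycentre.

Since Δₒ = 23200 cm⁻¹ > P = 20700 cm⁻¹, the complex adopts the low-spin configuration.
Filling d⁵ accordingly: t2g^5 e_g^0.
Orbital CFSE = -2.0Δₒ = -2.0 × 23200 = -46400 cm⁻¹.
Excess pairs vs high-spin: 2 − 0 = 2; pairing cost = +41400 cm⁻¹.
Net CFSE = -46400 + 41400 = -5000 cm⁻¹.

-5000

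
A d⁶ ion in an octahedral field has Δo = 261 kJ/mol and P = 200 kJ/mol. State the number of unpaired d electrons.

0

Since Δo = 261 kJ/mol > P = 200 kJ/mol, the complex adopts the low-spin configuration.
Filling d⁶ accordingly: t₂g⁶ eg⁰.
Unpaired electrons: 0.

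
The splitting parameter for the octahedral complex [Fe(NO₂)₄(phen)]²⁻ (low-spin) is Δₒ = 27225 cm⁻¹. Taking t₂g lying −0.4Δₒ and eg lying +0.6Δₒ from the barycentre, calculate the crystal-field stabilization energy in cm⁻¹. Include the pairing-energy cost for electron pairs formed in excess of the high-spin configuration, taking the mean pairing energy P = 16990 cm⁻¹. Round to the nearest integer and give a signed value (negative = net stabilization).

-31360

Ligand charges: 4×(-1) from NO₂⁻ and 1×(+0) from phen sum to -4; with overall charge -2, Fe is +2.
Fe is in group 8, so Fe²⁺ is d⁶ (8 − 2 = 6).
Electron filling gives t₂g⁶ eg⁰.
CFSE(orbital) = 6×(-0.4Δₒ) + 0×(0.6Δₒ) = -2.4Δₒ; with Δₒ = 27225 cm⁻¹ that is -65340 cm⁻¹.
Pairing penalty: 3 pairs vs 1 in the high-spin reference → 2 extra × P = 33980 cm⁻¹.
Net CFSE = -65340 + 33980 = -31360 cm⁻¹.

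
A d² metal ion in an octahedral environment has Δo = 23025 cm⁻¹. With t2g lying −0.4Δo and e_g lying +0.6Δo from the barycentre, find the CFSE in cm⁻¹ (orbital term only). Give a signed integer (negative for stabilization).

The d² electrons fill as t2g^2 e_g^0.
The orbital stabilization is -0.8Δo = -0.8 × 23025 = -18420 cm⁻¹.

-18420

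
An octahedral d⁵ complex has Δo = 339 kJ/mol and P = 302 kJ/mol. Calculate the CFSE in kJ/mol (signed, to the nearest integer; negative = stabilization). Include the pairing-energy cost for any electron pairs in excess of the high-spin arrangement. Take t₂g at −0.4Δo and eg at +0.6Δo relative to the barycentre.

Δo > P, so pairing is preferred: the ground state is low-spin.
Filling d⁵ accordingly: t₂g⁵ eg⁰.
Orbital CFSE = -2.0Δo = -2.0 × 339 = -678 kJ/mol.
Excess pairs vs high-spin: 2 − 0 = 2; pairing cost = +604 kJ/mol.
Net CFSE = -678 + 604 = -74 kJ/mol.

-74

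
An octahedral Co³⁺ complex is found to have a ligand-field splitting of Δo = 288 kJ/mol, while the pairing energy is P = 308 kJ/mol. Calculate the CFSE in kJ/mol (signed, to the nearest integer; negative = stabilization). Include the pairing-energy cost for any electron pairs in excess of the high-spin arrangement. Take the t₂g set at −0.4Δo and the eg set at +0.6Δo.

-115

Co sits in group 9; removing 3 electrons leaves Co³⁺ with 9 − 3 = 6 d electrons.
Since Δo = 288 kJ/mol < P = 308 kJ/mol, the complex adopts the high-spin configuration.
That gives t₂g⁴ eg².
Orbital CFSE = -0.4Δo = -0.4 × 288 = -115 kJ/mol.
High-spin has no excess pairs, so no pairing correction applies.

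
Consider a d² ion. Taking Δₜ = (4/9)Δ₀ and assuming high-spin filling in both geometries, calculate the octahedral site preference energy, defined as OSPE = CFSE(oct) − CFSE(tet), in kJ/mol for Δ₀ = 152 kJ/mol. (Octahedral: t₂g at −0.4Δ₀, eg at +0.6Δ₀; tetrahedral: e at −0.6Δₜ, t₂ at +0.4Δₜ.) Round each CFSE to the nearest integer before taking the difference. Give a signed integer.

Octahedral high-spin t₂g² eg⁰: CFSE = -0.8 × 152 = -122 kJ/mol.
Tetrahedral: e² t₂⁰, CFSE = 2(−0.6) + 0(+0.4) = -1.2Δₜ = -1.2 × (4/9) × 152 = -81 kJ/mol.
OSPE = CFSE(oct) − CFSE(tet) = -122 − (-81) = -41 kJ/mol.

-41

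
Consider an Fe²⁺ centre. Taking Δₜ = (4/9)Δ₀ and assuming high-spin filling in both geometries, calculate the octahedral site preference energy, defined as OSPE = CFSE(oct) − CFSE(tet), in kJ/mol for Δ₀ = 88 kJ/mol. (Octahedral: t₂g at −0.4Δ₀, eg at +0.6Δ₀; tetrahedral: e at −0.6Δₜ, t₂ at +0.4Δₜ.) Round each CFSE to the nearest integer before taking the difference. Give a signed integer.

Fe is in group 8, so Fe²⁺ is d⁶ (8 − 2 = 6).
Octahedral (high-spin): t2g^4 e_g^2, CFSE = 4(−0.4) + 2(+0.6) = -0.4Δ₀ = -0.4 × 88 = -35 kJ/mol.
In a tetrahedral site the filling is e^3 t2^3: CFSE(tet) = -0.6Δₜ = -0.6 × (4/9)(88) = -23 kJ/mol.
OSPE = -35 − (-23) = -12 kJ/mol.

-12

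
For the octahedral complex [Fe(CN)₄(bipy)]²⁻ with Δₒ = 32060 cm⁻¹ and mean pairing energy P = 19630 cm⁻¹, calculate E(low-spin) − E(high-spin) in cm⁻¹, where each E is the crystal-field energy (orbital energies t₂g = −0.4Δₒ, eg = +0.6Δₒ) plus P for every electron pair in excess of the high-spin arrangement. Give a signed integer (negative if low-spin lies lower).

Ligand charges: 4×(-1) from CN⁻ and 1×(+0) from bipy sum to -4; with overall charge -2, Fe is +2.
Group 8 minus oxidation state +2 gives a d⁶ configuration for Fe²⁺.
In the high-spin limit (t₂g⁴ eg²) the orbital term is -0.4Δₒ = -12824 cm⁻¹, with no excess pairing.
Low-spin: t₂g⁶ eg⁰, orbital CFSE = -2.4Δₒ = -76944 cm⁻¹; plus 2 excess pairs × P = +39260 cm⁻¹; total -37684 cm⁻¹.
Thus E(LS) − E(HS) = -24860 cm⁻¹.

-24860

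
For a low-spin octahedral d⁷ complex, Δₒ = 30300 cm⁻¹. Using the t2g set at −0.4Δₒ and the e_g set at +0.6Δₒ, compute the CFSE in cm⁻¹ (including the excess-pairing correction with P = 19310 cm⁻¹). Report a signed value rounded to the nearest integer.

Configuration: t2g^6 e_g^1.
Orbital CFSE = 6(-0.4) + 1(0.6) = -1.8Δₒ = -1.8 × 30300 = -54540 cm⁻¹.
Relative to high-spin t2g^5 e_g^2 (2 paired), the low-spin configuration has 1 additional pair, contributing +1 × 19310 = +19310 cm⁻¹.
Combining: -54540 + 19310 = -35230 cm⁻¹.

-35230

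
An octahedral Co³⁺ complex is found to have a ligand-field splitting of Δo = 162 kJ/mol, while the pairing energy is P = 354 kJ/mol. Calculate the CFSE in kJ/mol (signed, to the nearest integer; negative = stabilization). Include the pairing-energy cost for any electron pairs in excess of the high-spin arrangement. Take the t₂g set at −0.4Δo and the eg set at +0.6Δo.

-65

Co³⁺: group 9, so d-count = 9 − 3 = 6.
Δo < P, so pairing is avoided: the ground state is high-spin.
That gives t₂g⁴ eg².
Orbital CFSE = -0.4Δo = -0.4 × 162 = -65 kJ/mol.
High-spin has no excess pairs, so no pairing correction applies.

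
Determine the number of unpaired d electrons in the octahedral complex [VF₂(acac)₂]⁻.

Ligand charges: 2×(-1) from F⁻ and 2×(-1) from acac⁻ sum to -4; with overall charge -1, V is +3.
V is in group 5, so V³⁺ is d² (5 − 3 = 2).
Configuration: t₂g² eg⁰, giving 2 unpaired electrons.

2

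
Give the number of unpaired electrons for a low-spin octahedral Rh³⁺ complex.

0

Rh is in group 9, so Rh³⁺ is d⁶ (9 − 3 = 6).
Configuration: t₂g⁶ eg⁰, giving 0 unpaired electrons.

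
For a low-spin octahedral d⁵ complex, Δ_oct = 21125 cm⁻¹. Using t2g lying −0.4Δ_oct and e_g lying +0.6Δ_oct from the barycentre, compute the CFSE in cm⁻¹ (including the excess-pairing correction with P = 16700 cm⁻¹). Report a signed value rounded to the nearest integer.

-8850

The d⁵ electrons fill as t2g^5 e_g^0.
Orbital CFSE = 5(-0.4) + 0(0.6) = -2.0Δ_oct = -2.0 × 21125 = -42250 cm⁻¹.
Pairing penalty: 2 pairs vs 0 in the high-spin reference → 2 extra × P = 33400 cm⁻¹.
Overall CFSE = -42250 + 33400 = -8850 cm⁻¹.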